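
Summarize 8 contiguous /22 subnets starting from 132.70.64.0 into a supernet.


Original prefix: /22
Number of subnets: 8 = 2^3
New prefix = 22 - 3 = 19
Supernet: 132.70.64.0/19


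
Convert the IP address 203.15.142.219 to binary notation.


203 = 11001011
15 = 00001111
142 = 10001110
219 = 11011011
Binary: 11001011.00001111.10001110.11011011


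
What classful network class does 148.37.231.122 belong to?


First octet: 148
Binary: 10010100
10xxxxxx -> Class B (128-191)
Class B, default mask 255.255.0.0 (/16)


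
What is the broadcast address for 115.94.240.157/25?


Network: 115.94.240.128/25
Host bits = 7
Set all host bits to 1:
Broadcast: 115.94.240.255


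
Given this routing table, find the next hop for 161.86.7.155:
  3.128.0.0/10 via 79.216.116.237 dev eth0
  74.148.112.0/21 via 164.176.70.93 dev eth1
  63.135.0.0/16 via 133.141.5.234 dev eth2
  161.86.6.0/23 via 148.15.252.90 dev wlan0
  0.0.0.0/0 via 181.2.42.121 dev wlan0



Longest prefix match for 161.86.7.155:
  /10 3.128.0.0: no
  /21 74.148.112.0: no
  /16 63.135.0.0: no
  /23 161.86.6.0: MATCH
  /0 0.0.0.0: MATCH
Selected: next-hop 148.15.252.90 via wlan0 (matched /23)


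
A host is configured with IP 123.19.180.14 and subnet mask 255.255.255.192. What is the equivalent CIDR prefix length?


Binary: 11111111.11111111.11111111.11000000
Count leading 1s
Prefix: /26


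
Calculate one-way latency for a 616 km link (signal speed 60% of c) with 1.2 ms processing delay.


Speed = 0.6 * 3e5 km/s = 180000 km/s
Propagation delay = 616 / 180000 = 0.0034 s = 3.4222 ms
Processing delay = 1.2 ms
Total one-way latency = 4.6222 ms


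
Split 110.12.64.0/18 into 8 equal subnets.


New prefix = 18 + 3 = 21
Each subnet has 2048 addresses
  110.12.64.0/21
  110.12.72.0/21
  110.12.80.0/21
  110.12.88.0/21
  110.12.96.0/21
  110.12.104.0/21
  110.12.112.0/21
  110.12.120.0/21
Subnets: 110.12.64.0/21, 110.12.72.0/21, 110.12.80.0/21, 110.12.88.0/21, 110.12.96.0/21, 110.12.104.0/21, 110.12.112.0/21, 110.12.120.0/21


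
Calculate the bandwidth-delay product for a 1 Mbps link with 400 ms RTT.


BDP = bandwidth * RTT
= 1 Mbps * 400 ms
= 1 * 1e6 * 400 / 1000 bits
= 400000 bits
= 50000 bytes
= 48.8281 KB
BDP = 400000 bits (50000 bytes)


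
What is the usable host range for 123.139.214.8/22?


Network: 123.139.212.0
Broadcast: 123.139.215.255
First usable = network + 1
Last usable = broadcast - 1
Range: 123.139.212.1 to 123.139.215.254


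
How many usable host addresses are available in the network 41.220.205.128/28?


Host bits = 32 - 28 = 4
Total addresses = 2^4 = 16
Usable = total - 2 (network and broadcast)
Usable hosts: 14


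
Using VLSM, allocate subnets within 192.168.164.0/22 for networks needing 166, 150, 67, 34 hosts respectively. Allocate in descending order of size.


166 hosts -> /24 (254 usable): 192.168.164.0/24
150 hosts -> /24 (254 usable): 192.168.165.0/24
67 hosts -> /25 (126 usable): 192.168.166.0/25
34 hosts -> /26 (62 usable): 192.168.166.128/26
Allocation: 192.168.164.0/24 (166 hosts, 254 usable); 192.168.165.0/24 (150 hosts, 254 usable); 192.168.166.0/25 (67 hosts, 126 usable); 192.168.166.128/26 (34 hosts, 62 usable)


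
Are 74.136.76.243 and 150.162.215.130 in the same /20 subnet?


Mask: 255.255.240.0
74.136.76.243 AND mask = 74.136.64.0
150.162.215.130 AND mask = 150.162.208.0
No, different subnets (74.136.64.0 vs 150.162.208.0)


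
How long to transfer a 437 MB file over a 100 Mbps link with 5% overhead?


Effective throughput = 100 * (1 - 5/100) = 95 Mbps
File size in Mb = 437 * 8 = 3496 Mb
Time = 3496 / 95
Time = 36.8 seconds


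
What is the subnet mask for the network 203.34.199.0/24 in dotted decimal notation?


/24 means 24 network bits, 8 host bits
Binary: 11111111111111111111111100000000
Mask: 255.255.255.0


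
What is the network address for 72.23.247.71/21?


IP:   01001000.00010111.11110111.01000111
Mask: 11111111.11111111.11111000.00000000
AND operation:
Net:  01001000.00010111.11110000.00000000
Network: 72.23.240.0/21


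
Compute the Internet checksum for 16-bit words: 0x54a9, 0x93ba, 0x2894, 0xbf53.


Sum all words (with carry folding):
+ 0x54a9 = 0x54a9
+ 0x93ba = 0xe863
+ 0x2894 = 0x10f8
+ 0xbf53 = 0xd04b
One's complement: ~0xd04b
Checksum = 0x2fb4


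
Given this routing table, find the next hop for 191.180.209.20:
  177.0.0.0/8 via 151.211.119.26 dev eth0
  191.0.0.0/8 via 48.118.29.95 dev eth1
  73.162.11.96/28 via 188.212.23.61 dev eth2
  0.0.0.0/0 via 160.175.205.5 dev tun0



Longest prefix match for 191.180.209.20:
  /8 177.0.0.0: no
  /8 191.0.0.0: MATCH
  /28 73.162.11.96: no
  /0 0.0.0.0: MATCH
Selected: next-hop 48.118.29.95 via eth1 (matched /8)


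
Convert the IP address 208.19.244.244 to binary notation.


208 = 11010000
19 = 00010011
244 = 11110100
244 = 11110100
Binary: 11010000.00010011.11110100.11110100


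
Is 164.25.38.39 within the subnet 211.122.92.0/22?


Subnet network: 211.122.92.0
Test IP AND mask: 164.25.36.0
No, 164.25.38.39 is not in 211.122.92.0/22


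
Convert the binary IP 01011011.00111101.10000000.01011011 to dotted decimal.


01011011 = 91
00111101 = 61
10000000 = 128
01011011 = 91
IP: 91.61.128.91


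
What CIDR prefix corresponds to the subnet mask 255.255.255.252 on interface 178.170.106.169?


Binary: 11111111.11111111.11111111.11111100
Count leading 1s
Prefix: /30


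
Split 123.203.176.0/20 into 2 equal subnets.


New prefix = 20 + 1 = 21
Each subnet has 2048 addresses
  123.203.176.0/21
  123.203.184.0/21
Subnets: 123.203.176.0/21, 123.203.184.0/21


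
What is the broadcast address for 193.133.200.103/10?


Network: 193.128.0.0/10
Host bits = 22
Set all host bits to 1:
Broadcast: 193.191.255.255


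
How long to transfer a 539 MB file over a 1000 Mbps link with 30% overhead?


Effective throughput = 1000 * (1 - 30/100) = 700 Mbps
File size in Mb = 539 * 8 = 4312 Mb
Time = 4312 / 700
Time = 6.16 seconds


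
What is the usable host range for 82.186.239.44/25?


Network: 82.186.239.0
Broadcast: 82.186.239.127
First usable = network + 1
Last usable = broadcast - 1
Range: 82.186.239.1 to 82.186.239.126


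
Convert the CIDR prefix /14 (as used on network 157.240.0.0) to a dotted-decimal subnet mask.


/14 means 14 network bits, 18 host bits
Binary: 11111111111111000000000000000000
Mask: 255.252.0.0


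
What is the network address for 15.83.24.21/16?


IP:   00001111.01010011.00011000.00010101
Mask: 11111111.11111111.00000000.00000000
AND operation:
Net:  00001111.01010011.00000000.00000000
Network: 15.83.0.0/16


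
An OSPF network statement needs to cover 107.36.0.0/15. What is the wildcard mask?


Subnet mask: 255.254.0.0
Wildcard = 255.255.255.255 - subnet mask
255 - 255 = 0
255 - 254 = 1
255 - 0 = 255
255 - 0 = 255
Wildcard: 0.1.255.255


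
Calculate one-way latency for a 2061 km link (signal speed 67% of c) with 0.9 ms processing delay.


Speed = 0.67 * 3e5 km/s = 201000 km/s
Propagation delay = 2061 / 201000 = 0.0103 s = 10.2537 ms
Processing delay = 0.9 ms
Total one-way latency = 11.1537 ms


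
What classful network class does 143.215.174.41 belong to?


First octet: 143
Binary: 10001111
10xxxxxx -> Class B (128-191)
Class B, default mask 255.255.0.0 (/16)


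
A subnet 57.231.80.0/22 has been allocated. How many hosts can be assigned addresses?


Host bits = 32 - 22 = 10
Total addresses = 2^10 = 1024
Usable = total - 2 (network and broadcast)
Usable hosts: 1022


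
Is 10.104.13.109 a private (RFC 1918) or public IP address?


RFC 1918 private ranges:
  10.0.0.0/8 (10.0.0.0 - 10.255.255.255)
  172.16.0.0/12 (172.16.0.0 - 172.31.255.255)
  192.168.0.0/16 (192.168.0.0 - 192.168.255.255)
Private (in 10.0.0.0/8)


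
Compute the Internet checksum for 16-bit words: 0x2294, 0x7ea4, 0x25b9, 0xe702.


Sum all words (with carry folding):
+ 0x2294 = 0x2294
+ 0x7ea4 = 0xa138
+ 0x25b9 = 0xc6f1
+ 0xe702 = 0xadf4
One's complement: ~0xadf4
Checksum = 0x520b


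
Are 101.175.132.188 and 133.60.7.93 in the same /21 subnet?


Mask: 255.255.248.0
101.175.132.188 AND mask = 101.175.128.0
133.60.7.93 AND mask = 133.60.0.0
No, different subnets (101.175.128.0 vs 133.60.0.0)


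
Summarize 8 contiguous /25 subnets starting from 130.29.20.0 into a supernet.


Original prefix: /25
Number of subnets: 8 = 2^3
New prefix = 25 - 3 = 22
Supernet: 130.29.20.0/22


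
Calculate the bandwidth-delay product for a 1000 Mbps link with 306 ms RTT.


BDP = bandwidth * RTT
= 1000 Mbps * 306 ms
= 1000 * 1e6 * 306 / 1000 bits
= 306000000 bits
= 38250000 bytes
= 37353.5156 KB
BDP = 306000000 bits (38250000 bytes)


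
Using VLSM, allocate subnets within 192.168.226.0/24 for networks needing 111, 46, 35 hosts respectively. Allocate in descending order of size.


111 hosts -> /25 (126 usable): 192.168.226.0/25
46 hosts -> /26 (62 usable): 192.168.226.128/26
35 hosts -> /26 (62 usable): 192.168.226.192/26
Allocation: 192.168.226.0/25 (111 hosts, 126 usable); 192.168.226.128/26 (46 hosts, 62 usable); 192.168.226.192/26 (35 hosts, 62 usable)


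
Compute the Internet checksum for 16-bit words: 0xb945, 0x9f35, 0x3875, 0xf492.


Sum all words (with carry folding):
+ 0xb945 = 0xb945
+ 0x9f35 = 0x587b
+ 0x3875 = 0x90f0
+ 0xf492 = 0x8583
One's complement: ~0x8583
Checksum = 0x7a7c


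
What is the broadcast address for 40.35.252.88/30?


Network: 40.35.252.88/30
Host bits = 2
Set all host bits to 1:
Broadcast: 40.35.252.91


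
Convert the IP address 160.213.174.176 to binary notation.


160 = 10100000
213 = 11010101
174 = 10101110
176 = 10110000
Binary: 10100000.11010101.10101110.10110000


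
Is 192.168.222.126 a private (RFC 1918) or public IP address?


RFC 1918 private ranges:
  10.0.0.0/8 (10.0.0.0 - 10.255.255.255)
  172.16.0.0/12 (172.16.0.0 - 172.31.255.255)
  192.168.0.0/16 (192.168.0.0 - 192.168.255.255)
Private (in 192.168.0.0/16)


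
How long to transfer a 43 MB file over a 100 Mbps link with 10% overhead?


Effective throughput = 100 * (1 - 10/100) = 90 Mbps
File size in Mb = 43 * 8 = 344 Mb
Time = 344 / 90
Time = 3.8222 seconds


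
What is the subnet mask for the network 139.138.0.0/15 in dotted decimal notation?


/15 means 15 network bits, 17 host bits
Binary: 11111111111111100000000000000000
Mask: 255.254.0.0


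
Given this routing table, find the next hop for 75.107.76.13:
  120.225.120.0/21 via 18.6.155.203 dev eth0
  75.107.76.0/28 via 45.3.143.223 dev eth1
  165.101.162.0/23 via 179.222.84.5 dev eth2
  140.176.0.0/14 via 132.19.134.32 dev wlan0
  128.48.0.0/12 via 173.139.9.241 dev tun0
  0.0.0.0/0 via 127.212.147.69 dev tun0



Longest prefix match for 75.107.76.13:
  /21 120.225.120.0: no
  /28 75.107.76.0: MATCH
  /23 165.101.162.0: no
  /14 140.176.0.0: no
  /12 128.48.0.0: no
  /0 0.0.0.0: MATCH
Selected: next-hop 45.3.143.223 via eth1 (matched /28)


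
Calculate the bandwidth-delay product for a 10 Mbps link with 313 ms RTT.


BDP = bandwidth * RTT
= 10 Mbps * 313 ms
= 10 * 1e6 * 313 / 1000 bits
= 3130000 bits
= 391250 bytes
= 382.0801 KB
BDP = 3130000 bits (391250 bytes)


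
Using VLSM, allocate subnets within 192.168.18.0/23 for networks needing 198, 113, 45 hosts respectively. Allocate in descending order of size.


198 hosts -> /24 (254 usable): 192.168.18.0/24
113 hosts -> /25 (126 usable): 192.168.19.0/25
45 hosts -> /26 (62 usable): 192.168.19.128/26
Allocation: 192.168.18.0/24 (198 hosts, 254 usable); 192.168.19.0/25 (113 hosts, 126 usable); 192.168.19.128/26 (45 hosts, 62 usable)


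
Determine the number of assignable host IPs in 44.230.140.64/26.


Host bits = 32 - 26 = 6
Total addresses = 2^6 = 64
Usable = total - 2 (network and broadcast)
Usable hosts: 62


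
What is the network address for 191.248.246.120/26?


IP:   10111111.11111000.11110110.01111000
Mask: 11111111.11111111.11111111.11000000
AND operation:
Net:  10111111.11111000.11110110.01000000
Network: 191.248.246.64/26


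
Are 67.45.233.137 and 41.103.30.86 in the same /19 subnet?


Mask: 255.255.224.0
67.45.233.137 AND mask = 67.45.224.0
41.103.30.86 AND mask = 41.103.0.0
No, different subnets (67.45.224.0 vs 41.103.0.0)


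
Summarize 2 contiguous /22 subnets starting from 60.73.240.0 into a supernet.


Original prefix: /22
Number of subnets: 2 = 2^1
New prefix = 22 - 1 = 21
Supernet: 60.73.240.0/21


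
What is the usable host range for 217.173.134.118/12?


Network: 217.160.0.0
Broadcast: 217.175.255.255
First usable = network + 1
Last usable = broadcast - 1
Range: 217.160.0.1 to 217.175.255.254


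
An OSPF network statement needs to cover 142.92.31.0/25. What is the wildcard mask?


Subnet mask: 255.255.255.128
Wildcard = 255.255.255.255 - subnet mask
255 - 255 = 0
255 - 255 = 0
255 - 255 = 0
255 - 128 = 127
Wildcard: 0.0.0.127


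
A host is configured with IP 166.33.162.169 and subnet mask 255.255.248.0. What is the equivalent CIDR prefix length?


Binary: 11111111.11111111.11111000.00000000
Count leading 1s
Prefix: /21


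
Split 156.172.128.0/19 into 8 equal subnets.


New prefix = 19 + 3 = 22
Each subnet has 1024 addresses
  156.172.128.0/22
  156.172.132.0/22
  156.172.136.0/22
  156.172.140.0/22
  156.172.144.0/22
  156.172.148.0/22
  156.172.152.0/22
  156.172.156.0/22
Subnets: 156.172.128.0/22, 156.172.132.0/22, 156.172.136.0/22, 156.172.140.0/22, 156.172.144.0/22, 156.172.148.0/22, 156.172.152.0/22, 156.172.156.0/22


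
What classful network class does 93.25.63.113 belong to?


First octet: 93
Binary: 01011101
0xxxxxxx -> Class A (1-126)
Class A, default mask 255.0.0.0 (/8)


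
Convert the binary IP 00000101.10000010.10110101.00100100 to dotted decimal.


00000101 = 5
10000010 = 130
10110101 = 181
00100100 = 36
IP: 5.130.181.36


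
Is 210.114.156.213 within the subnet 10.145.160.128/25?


Subnet network: 10.145.160.128
Test IP AND mask: 210.114.156.128
No, 210.114.156.213 is not in 10.145.160.128/25


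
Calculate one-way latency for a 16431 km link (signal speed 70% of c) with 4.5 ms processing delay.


Speed = 0.7 * 3e5 km/s = 210000 km/s
Propagation delay = 16431 / 210000 = 0.0782 s = 78.2429 ms
Processing delay = 4.5 ms
Total one-way latency = 82.7429 ms


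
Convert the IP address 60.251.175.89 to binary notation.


60 = 00111100
251 = 11111011
175 = 10101111
89 = 01011001
Binary: 00111100.11111011.10101111.01011001


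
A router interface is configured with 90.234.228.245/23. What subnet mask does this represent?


/23 means 23 network bits, 9 host bits
Binary: 11111111111111111111111000000000
Mask: 255.255.254.0


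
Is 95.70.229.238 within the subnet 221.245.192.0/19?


Subnet network: 221.245.192.0
Test IP AND mask: 95.70.224.0
No, 95.70.229.238 is not in 221.245.192.0/19


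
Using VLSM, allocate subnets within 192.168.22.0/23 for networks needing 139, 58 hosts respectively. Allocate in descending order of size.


139 hosts -> /24 (254 usable): 192.168.22.0/24
58 hosts -> /26 (62 usable): 192.168.23.0/26
Allocation: 192.168.22.0/24 (139 hosts, 254 usable); 192.168.23.0/26 (58 hosts, 62 usable)


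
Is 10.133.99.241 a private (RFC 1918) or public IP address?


RFC 1918 private ranges:
  10.0.0.0/8 (10.0.0.0 - 10.255.255.255)
  172.16.0.0/12 (172.16.0.0 - 172.31.255.255)
  192.168.0.0/16 (192.168.0.0 - 192.168.255.255)
Private (in 10.0.0.0/8)


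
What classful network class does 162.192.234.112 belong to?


First octet: 162
Binary: 10100010
10xxxxxx -> Class B (128-191)
Class B, default mask 255.255.0.0 (/16)


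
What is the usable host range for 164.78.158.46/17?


Network: 164.78.128.0
Broadcast: 164.78.255.255
First usable = network + 1
Last usable = broadcast - 1
Range: 164.78.128.1 to 164.78.255.254


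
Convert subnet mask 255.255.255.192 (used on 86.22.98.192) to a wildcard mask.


Subnet mask: 255.255.255.192
Wildcard = 255.255.255.255 - subnet mask
255 - 255 = 0
255 - 255 = 0
255 - 255 = 0
255 - 192 = 63
Wildcard: 0.0.0.63


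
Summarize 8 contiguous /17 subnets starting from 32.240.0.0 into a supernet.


Original prefix: /17
Number of subnets: 8 = 2^3
New prefix = 17 - 3 = 14
Supernet: 32.240.0.0/14


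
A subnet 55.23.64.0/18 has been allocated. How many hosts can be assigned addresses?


Host bits = 32 - 18 = 14
Total addresses = 2^14 = 16384
Usable = total - 2 (network and broadcast)
Usable hosts: 16382


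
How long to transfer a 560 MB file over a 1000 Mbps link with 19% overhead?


Effective throughput = 1000 * (1 - 19/100) = 810 Mbps
File size in Mb = 560 * 8 = 4480 Mb
Time = 4480 / 810
Time = 5.5309 seconds


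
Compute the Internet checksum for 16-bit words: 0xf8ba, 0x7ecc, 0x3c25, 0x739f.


Sum all words (with carry folding):
+ 0xf8ba = 0xf8ba
+ 0x7ecc = 0x7787
+ 0x3c25 = 0xb3ac
+ 0x739f = 0x274c
One's complement: ~0x274c
Checksum = 0xd8b3


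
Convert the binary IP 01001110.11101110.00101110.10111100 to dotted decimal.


01001110 = 78
11101110 = 238
00101110 = 46
10111100 = 188
IP: 78.238.46.188


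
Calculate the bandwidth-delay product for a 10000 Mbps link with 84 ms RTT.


BDP = bandwidth * RTT
= 10000 Mbps * 84 ms
= 10000 * 1e6 * 84 / 1000 bits
= 840000000 bits
= 105000000 bytes
= 102539.0625 KB
BDP = 840000000 bits (105000000 bytes)


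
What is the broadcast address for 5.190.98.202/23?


Network: 5.190.98.0/23
Host bits = 9
Set all host bits to 1:
Broadcast: 5.190.99.255


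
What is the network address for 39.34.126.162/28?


IP:   00100111.00100010.01111110.10100010
Mask: 11111111.11111111.11111111.11110000
AND operation:
Net:  00100111.00100010.01111110.10100000
Network: 39.34.126.160/28


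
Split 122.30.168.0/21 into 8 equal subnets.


New prefix = 21 + 3 = 24
Each subnet has 256 addresses
  122.30.168.0/24
  122.30.169.0/24
  122.30.170.0/24
  122.30.171.0/24
  122.30.172.0/24
  122.30.173.0/24
  122.30.174.0/24
  122.30.175.0/24
Subnets: 122.30.168.0/24, 122.30.169.0/24, 122.30.170.0/24, 122.30.171.0/24, 122.30.172.0/24, 122.30.173.0/24, 122.30.174.0/24, 122.30.175.0/24


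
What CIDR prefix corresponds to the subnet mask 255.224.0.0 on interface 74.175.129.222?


Binary: 11111111.11100000.00000000.00000000
Count leading 1s
Prefix: /11


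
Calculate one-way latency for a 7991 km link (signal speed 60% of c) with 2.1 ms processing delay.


Speed = 0.6 * 3e5 km/s = 180000 km/s
Propagation delay = 7991 / 180000 = 0.0444 s = 44.3944 ms
Processing delay = 2.1 ms
Total one-way latency = 46.4944 ms


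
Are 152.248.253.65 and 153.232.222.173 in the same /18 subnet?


Mask: 255.255.192.0
152.248.253.65 AND mask = 152.248.192.0
153.232.222.173 AND mask = 153.232.192.0
No, different subnets (152.248.192.0 vs 153.232.192.0)


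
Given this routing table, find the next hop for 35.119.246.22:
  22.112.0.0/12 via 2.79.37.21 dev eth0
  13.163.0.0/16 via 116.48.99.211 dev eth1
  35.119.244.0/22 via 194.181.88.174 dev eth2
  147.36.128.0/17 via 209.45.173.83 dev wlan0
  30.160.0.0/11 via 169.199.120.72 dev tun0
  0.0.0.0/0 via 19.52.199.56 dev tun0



Longest prefix match for 35.119.246.22:
  /12 22.112.0.0: no
  /16 13.163.0.0: no
  /22 35.119.244.0: MATCH
  /17 147.36.128.0: no
  /11 30.160.0.0: no
  /0 0.0.0.0: MATCH
Selected: next-hop 194.181.88.174 via eth2 (matched /22)


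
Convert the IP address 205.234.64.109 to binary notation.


205 = 11001101
234 = 11101010
64 = 01000000
109 = 01101101
Binary: 11001101.11101010.01000000.01101101


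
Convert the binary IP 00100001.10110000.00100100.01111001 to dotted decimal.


00100001 = 33
10110000 = 176
00100100 = 36
01111001 = 121
IP: 33.176.36.121


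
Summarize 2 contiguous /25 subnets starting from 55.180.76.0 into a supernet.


Original prefix: /25
Number of subnets: 2 = 2^1
New prefix = 25 - 1 = 24
Supernet: 55.180.76.0/24


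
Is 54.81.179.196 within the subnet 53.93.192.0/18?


Subnet network: 53.93.192.0
Test IP AND mask: 54.81.128.0
No, 54.81.179.196 is not in 53.93.192.0/18


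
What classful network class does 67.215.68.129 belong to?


First octet: 67
Binary: 01000011
0xxxxxxx -> Class A (1-126)
Class A, default mask 255.0.0.0 (/8)


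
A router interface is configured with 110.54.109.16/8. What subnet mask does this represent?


/8 means 8 network bits, 24 host bits
Binary: 11111111000000000000000000000000
Mask: 255.0.0.0


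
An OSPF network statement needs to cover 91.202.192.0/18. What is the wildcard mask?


Subnet mask: 255.255.192.0
Wildcard = 255.255.255.255 - subnet mask
255 - 255 = 0
255 - 255 = 0
255 - 192 = 63
255 - 0 = 255
Wildcard: 0.0.63.255


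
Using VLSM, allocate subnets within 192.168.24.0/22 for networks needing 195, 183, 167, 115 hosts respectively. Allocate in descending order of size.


195 hosts -> /24 (254 usable): 192.168.24.0/24
183 hosts -> /24 (254 usable): 192.168.25.0/24
167 hosts -> /24 (254 usable): 192.168.26.0/24
115 hosts -> /25 (126 usable): 192.168.27.0/25
Allocation: 192.168.24.0/24 (195 hosts, 254 usable); 192.168.25.0/24 (183 hosts, 254 usable); 192.168.26.0/24 (167 hosts, 254 usable); 192.168.27.0/25 (115 hosts, 126 usable)


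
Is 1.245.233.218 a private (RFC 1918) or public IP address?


RFC 1918 private ranges:
  10.0.0.0/8 (10.0.0.0 - 10.255.255.255)
  172.16.0.0/12 (172.16.0.0 - 172.31.255.255)
  192.168.0.0/16 (192.168.0.0 - 192.168.255.255)
Public (not in any RFC 1918 range)


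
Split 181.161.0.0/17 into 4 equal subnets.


New prefix = 17 + 2 = 19
Each subnet has 8192 addresses
  181.161.0.0/19
  181.161.32.0/19
  181.161.64.0/19
  181.161.96.0/19
Subnets: 181.161.0.0/19, 181.161.32.0/19, 181.161.64.0/19, 181.161.96.0/19


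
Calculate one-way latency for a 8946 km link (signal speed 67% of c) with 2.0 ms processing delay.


Speed = 0.67 * 3e5 km/s = 201000 km/s
Propagation delay = 8946 / 201000 = 0.0445 s = 44.5075 ms
Processing delay = 2.0 ms
Total one-way latency = 46.5075 ms


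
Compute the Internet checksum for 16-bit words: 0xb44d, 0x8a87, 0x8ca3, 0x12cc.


Sum all words (with carry folding):
+ 0xb44d = 0xb44d
+ 0x8a87 = 0x3ed5
+ 0x8ca3 = 0xcb78
+ 0x12cc = 0xde44
One's complement: ~0xde44
Checksum = 0x21bb


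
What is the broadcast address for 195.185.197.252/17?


Network: 195.185.128.0/17
Host bits = 15
Set all host bits to 1:
Broadcast: 195.185.255.255


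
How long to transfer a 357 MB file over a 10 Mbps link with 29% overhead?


Effective throughput = 10 * (1 - 29/100) = 7.1 Mbps
File size in Mb = 357 * 8 = 2856 Mb
Time = 2856 / 7.1
Time = 402.2535 seconds


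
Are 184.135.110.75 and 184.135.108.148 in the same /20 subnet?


Mask: 255.255.240.0
184.135.110.75 AND mask = 184.135.96.0
184.135.108.148 AND mask = 184.135.96.0
Yes, same subnet (184.135.96.0)


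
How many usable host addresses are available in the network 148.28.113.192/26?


Host bits = 32 - 26 = 6
Total addresses = 2^6 = 64
Usable = total - 2 (network and broadcast)
Usable hosts: 62


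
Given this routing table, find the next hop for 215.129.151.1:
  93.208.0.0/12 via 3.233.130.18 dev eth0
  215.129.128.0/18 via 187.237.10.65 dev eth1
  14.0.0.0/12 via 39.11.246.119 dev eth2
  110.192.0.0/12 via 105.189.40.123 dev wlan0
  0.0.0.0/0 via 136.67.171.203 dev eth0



Longest prefix match for 215.129.151.1:
  /12 93.208.0.0: no
  /18 215.129.128.0: MATCH
  /12 14.0.0.0: no
  /12 110.192.0.0: no
  /0 0.0.0.0: MATCH
Selected: next-hop 187.237.10.65 via eth1 (matched /18)


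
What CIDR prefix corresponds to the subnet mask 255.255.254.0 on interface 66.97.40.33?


Binary: 11111111.11111111.11111110.00000000
Count leading 1s
Prefix: /23


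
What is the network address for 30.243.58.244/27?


IP:   00011110.11110011.00111010.11110100
Mask: 11111111.11111111.11111111.11100000
AND operation:
Net:  00011110.11110011.00111010.11100000
Network: 30.243.58.224/27


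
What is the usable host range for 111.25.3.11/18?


Network: 111.25.0.0
Broadcast: 111.25.63.255
First usable = network + 1
Last usable = broadcast - 1
Range: 111.25.0.1 to 111.25.63.254


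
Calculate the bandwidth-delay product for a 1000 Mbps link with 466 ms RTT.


BDP = bandwidth * RTT
= 1000 Mbps * 466 ms
= 1000 * 1e6 * 466 / 1000 bits
= 466000000 bits
= 58250000 bytes
= 56884.7656 KB
BDP = 466000000 bits (58250000 bytes)


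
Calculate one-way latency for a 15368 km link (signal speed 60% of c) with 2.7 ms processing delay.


Speed = 0.6 * 3e5 km/s = 180000 km/s
Propagation delay = 15368 / 180000 = 0.0854 s = 85.3778 ms
Processing delay = 2.7 ms
Total one-way latency = 88.0778 ms


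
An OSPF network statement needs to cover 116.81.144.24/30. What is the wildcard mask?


Subnet mask: 255.255.255.252
Wildcard = 255.255.255.255 - subnet mask
255 - 255 = 0
255 - 255 = 0
255 - 255 = 0
255 - 252 = 3
Wildcard: 0.0.0.3


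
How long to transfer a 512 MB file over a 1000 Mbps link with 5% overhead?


Effective throughput = 1000 * (1 - 5/100) = 950 Mbps
File size in Mb = 512 * 8 = 4096 Mb
Time = 4096 / 950
Time = 4.3116 seconds


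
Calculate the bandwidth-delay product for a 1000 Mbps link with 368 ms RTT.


BDP = bandwidth * RTT
= 1000 Mbps * 368 ms
= 1000 * 1e6 * 368 / 1000 bits
= 368000000 bits
= 46000000 bytes
= 44921.875 KB
BDP = 368000000 bits (46000000 bytes)


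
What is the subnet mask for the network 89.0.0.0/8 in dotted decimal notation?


/8 means 8 network bits, 24 host bits
Binary: 11111111000000000000000000000000
Mask: 255.0.0.0


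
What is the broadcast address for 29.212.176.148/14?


Network: 29.212.0.0/14
Host bits = 18
Set all host bits to 1:
Broadcast: 29.215.255.255


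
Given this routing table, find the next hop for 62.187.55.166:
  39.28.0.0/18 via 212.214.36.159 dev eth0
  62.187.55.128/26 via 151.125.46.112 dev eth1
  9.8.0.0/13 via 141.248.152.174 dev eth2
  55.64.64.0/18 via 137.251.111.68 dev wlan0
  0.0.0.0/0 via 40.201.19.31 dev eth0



Longest prefix match for 62.187.55.166:
  /18 39.28.0.0: no
  /26 62.187.55.128: MATCH
  /13 9.8.0.0: no
  /18 55.64.64.0: no
  /0 0.0.0.0: MATCH
Selected: next-hop 151.125.46.112 via eth1 (matched /26)


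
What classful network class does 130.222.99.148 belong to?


First octet: 130
Binary: 10000010
10xxxxxx -> Class B (128-191)
Class B, default mask 255.255.0.0 (/16)


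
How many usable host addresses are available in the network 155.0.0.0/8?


Host bits = 32 - 8 = 24
Total addresses = 2^24 = 16777216
Usable = total - 2 (network and broadcast)
Usable hosts: 16777214


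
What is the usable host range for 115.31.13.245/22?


Network: 115.31.12.0
Broadcast: 115.31.15.255
First usable = network + 1
Last usable = broadcast - 1
Range: 115.31.12.1 to 115.31.15.254


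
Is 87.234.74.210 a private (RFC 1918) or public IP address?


RFC 1918 private ranges:
  10.0.0.0/8 (10.0.0.0 - 10.255.255.255)
  172.16.0.0/12 (172.16.0.0 - 172.31.255.255)
  192.168.0.0/16 (192.168.0.0 - 192.168.255.255)
Public (not in any RFC 1918 range)


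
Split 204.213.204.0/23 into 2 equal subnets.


New prefix = 23 + 1 = 24
Each subnet has 256 addresses
  204.213.204.0/24
  204.213.205.0/24
Subnets: 204.213.204.0/24, 204.213.205.0/24


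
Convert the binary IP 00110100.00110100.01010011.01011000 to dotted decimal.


00110100 = 52
00110100 = 52
01010011 = 83
01011000 = 88
IP: 52.52.83.88


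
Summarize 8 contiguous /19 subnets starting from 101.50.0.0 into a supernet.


Original prefix: /19
Number of subnets: 8 = 2^3
New prefix = 19 - 3 = 16
Supernet: 101.50.0.0/16


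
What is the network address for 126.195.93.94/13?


IP:   01111110.11000011.01011101.01011110
Mask: 11111111.11111000.00000000.00000000
AND operation:
Net:  01111110.11000000.00000000.00000000
Network: 126.192.0.0/13


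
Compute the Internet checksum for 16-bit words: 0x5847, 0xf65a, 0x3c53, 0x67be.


Sum all words (with carry folding):
+ 0x5847 = 0x5847
+ 0xf65a = 0x4ea2
+ 0x3c53 = 0x8af5
+ 0x67be = 0xf2b3
One's complement: ~0xf2b3
Checksum = 0x0d4c


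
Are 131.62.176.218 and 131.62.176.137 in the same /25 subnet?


Mask: 255.255.255.128
131.62.176.218 AND mask = 131.62.176.128
131.62.176.137 AND mask = 131.62.176.128
Yes, same subnet (131.62.176.128)


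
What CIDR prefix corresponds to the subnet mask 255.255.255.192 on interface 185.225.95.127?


Binary: 11111111.11111111.11111111.11000000
Count leading 1s
Prefix: /26


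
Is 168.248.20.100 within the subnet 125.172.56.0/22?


Subnet network: 125.172.56.0
Test IP AND mask: 168.248.20.0
No, 168.248.20.100 is not in 125.172.56.0/22


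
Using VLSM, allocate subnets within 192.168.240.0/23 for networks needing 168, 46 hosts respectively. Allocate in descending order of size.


168 hosts -> /24 (254 usable): 192.168.240.0/24
46 hosts -> /26 (62 usable): 192.168.241.0/26
Allocation: 192.168.240.0/24 (168 hosts, 254 usable); 192.168.241.0/26 (46 hosts, 62 usable)


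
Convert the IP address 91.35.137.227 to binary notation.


91 = 01011011
35 = 00100011
137 = 10001001
227 = 11100011
Binary: 01011011.00100011.10001001.11100011


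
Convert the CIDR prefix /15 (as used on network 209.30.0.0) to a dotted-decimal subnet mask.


/15 means 15 network bits, 17 host bits
Binary: 11111111111111100000000000000000
Mask: 255.254.0.0


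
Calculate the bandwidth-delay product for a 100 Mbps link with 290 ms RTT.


BDP = bandwidth * RTT
= 100 Mbps * 290 ms
= 100 * 1e6 * 290 / 1000 bits
= 29000000 bits
= 3625000 bytes
= 3540.0391 KB
BDP = 29000000 bits (3625000 bytes)


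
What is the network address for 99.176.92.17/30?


IP:   01100011.10110000.01011100.00010001
Mask: 11111111.11111111.11111111.11111100
AND operation:
Net:  01100011.10110000.01011100.00010000
Network: 99.176.92.16/30


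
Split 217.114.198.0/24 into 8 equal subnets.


New prefix = 24 + 3 = 27
Each subnet has 32 addresses
  217.114.198.0/27
  217.114.198.32/27
  217.114.198.64/27
  217.114.198.96/27
  217.114.198.128/27
  217.114.198.160/27
  217.114.198.192/27
  217.114.198.224/27
Subnets: 217.114.198.0/27, 217.114.198.32/27, 217.114.198.64/27, 217.114.198.96/27, 217.114.198.128/27, 217.114.198.160/27, 217.114.198.192/27, 217.114.198.224/27


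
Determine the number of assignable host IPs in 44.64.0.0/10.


Host bits = 32 - 10 = 22
Total addresses = 2^22 = 4194304
Usable = total - 2 (network and broadcast)
Usable hosts: 4194302


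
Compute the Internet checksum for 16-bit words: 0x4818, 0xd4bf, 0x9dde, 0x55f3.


Sum all words (with carry folding):
+ 0x4818 = 0x4818
+ 0xd4bf = 0x1cd8
+ 0x9dde = 0xbab6
+ 0x55f3 = 0x10aa
One's complement: ~0x10aa
Checksum = 0xef55


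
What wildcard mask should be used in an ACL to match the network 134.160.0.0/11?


Subnet mask: 255.224.0.0
Wildcard = 255.255.255.255 - subnet mask
255 - 255 = 0
255 - 224 = 31
255 - 0 = 255
255 - 0 = 255
Wildcard: 0.31.255.255


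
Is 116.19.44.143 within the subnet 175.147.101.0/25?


Subnet network: 175.147.101.0
Test IP AND mask: 116.19.44.128
No, 116.19.44.143 is not in 175.147.101.0/25


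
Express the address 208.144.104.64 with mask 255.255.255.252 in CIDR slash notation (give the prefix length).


Binary: 11111111.11111111.11111111.11111100
Count leading 1s
Prefix: /30


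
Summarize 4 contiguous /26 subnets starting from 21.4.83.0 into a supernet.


Original prefix: /26
Number of subnets: 4 = 2^2
New prefix = 26 - 2 = 24
Supernet: 21.4.83.0/24


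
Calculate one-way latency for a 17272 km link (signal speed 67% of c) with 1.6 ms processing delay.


Speed = 0.67 * 3e5 km/s = 201000 km/s
Propagation delay = 17272 / 201000 = 0.0859 s = 85.9303 ms
Processing delay = 1.6 ms
Total one-way latency = 87.5303 ms


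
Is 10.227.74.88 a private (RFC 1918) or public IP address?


RFC 1918 private ranges:
  10.0.0.0/8 (10.0.0.0 - 10.255.255.255)
  172.16.0.0/12 (172.16.0.0 - 172.31.255.255)
  192.168.0.0/16 (192.168.0.0 - 192.168.255.255)
Private (in 10.0.0.0/8)


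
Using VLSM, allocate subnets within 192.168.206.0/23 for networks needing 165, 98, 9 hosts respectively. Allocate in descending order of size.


165 hosts -> /24 (254 usable): 192.168.206.0/24
98 hosts -> /25 (126 usable): 192.168.207.0/25
9 hosts -> /28 (14 usable): 192.168.207.128/28
Allocation: 192.168.206.0/24 (165 hosts, 254 usable); 192.168.207.0/25 (98 hosts, 126 usable); 192.168.207.128/28 (9 hosts, 14 usable)


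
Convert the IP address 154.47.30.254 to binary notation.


154 = 10011010
47 = 00101111
30 = 00011110
254 = 11111110
Binary: 10011010.00101111.00011110.11111110


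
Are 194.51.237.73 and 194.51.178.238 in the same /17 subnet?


Mask: 255.255.128.0
194.51.237.73 AND mask = 194.51.128.0
194.51.178.238 AND mask = 194.51.128.0
Yes, same subnet (194.51.128.0)


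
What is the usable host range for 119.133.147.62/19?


Network: 119.133.128.0
Broadcast: 119.133.159.255
First usable = network + 1
Last usable = broadcast - 1
Range: 119.133.128.1 to 119.133.159.254


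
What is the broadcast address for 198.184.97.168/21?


Network: 198.184.96.0/21
Host bits = 11
Set all host bits to 1:
Broadcast: 198.184.103.255


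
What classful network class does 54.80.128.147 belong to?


First octet: 54
Binary: 00110110
0xxxxxxx -> Class A (1-126)
Class A, default mask 255.0.0.0 (/8)


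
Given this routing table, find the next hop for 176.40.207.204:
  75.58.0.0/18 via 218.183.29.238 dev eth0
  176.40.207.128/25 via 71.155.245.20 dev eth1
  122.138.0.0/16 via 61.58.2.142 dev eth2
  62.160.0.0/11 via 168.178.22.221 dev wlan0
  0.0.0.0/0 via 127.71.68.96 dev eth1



Longest prefix match for 176.40.207.204:
  /18 75.58.0.0: no
  /25 176.40.207.128: MATCH
  /16 122.138.0.0: no
  /11 62.160.0.0: no
  /0 0.0.0.0: MATCH
Selected: next-hop 71.155.245.20 via eth1 (matched /25)


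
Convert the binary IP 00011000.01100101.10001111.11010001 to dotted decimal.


00011000 = 24
01100101 = 101
10001111 = 143
11010001 = 209
IP: 24.101.143.209


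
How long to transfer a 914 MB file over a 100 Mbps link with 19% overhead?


Effective throughput = 100 * (1 - 19/100) = 81 Mbps
File size in Mb = 914 * 8 = 7312 Mb
Time = 7312 / 81
Time = 90.2716 seconds


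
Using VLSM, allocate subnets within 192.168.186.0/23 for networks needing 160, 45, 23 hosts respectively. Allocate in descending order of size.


160 hosts -> /24 (254 usable): 192.168.186.0/24
45 hosts -> /26 (62 usable): 192.168.187.0/26
23 hosts -> /27 (30 usable): 192.168.187.64/27
Allocation: 192.168.186.0/24 (160 hosts, 254 usable); 192.168.187.0/26 (45 hosts, 62 usable); 192.168.187.64/27 (23 hosts, 30 usable)


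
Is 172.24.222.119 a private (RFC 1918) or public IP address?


RFC 1918 private ranges:
  10.0.0.0/8 (10.0.0.0 - 10.255.255.255)
  172.16.0.0/12 (172.16.0.0 - 172.31.255.255)
  192.168.0.0/16 (192.168.0.0 - 192.168.255.255)
Private (in 172.16.0.0/12)


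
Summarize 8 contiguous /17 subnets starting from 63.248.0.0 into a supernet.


Original prefix: /17
Number of subnets: 8 = 2^3
New prefix = 17 - 3 = 14
Supernet: 63.248.0.0/14


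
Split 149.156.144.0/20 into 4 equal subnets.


New prefix = 20 + 2 = 22
Each subnet has 1024 addresses
  149.156.144.0/22
  149.156.148.0/22
  149.156.152.0/22
  149.156.156.0/22
Subnets: 149.156.144.0/22, 149.156.148.0/22, 149.156.152.0/22, 149.156.156.0/22


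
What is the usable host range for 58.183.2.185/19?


Network: 58.183.0.0
Broadcast: 58.183.31.255
First usable = network + 1
Last usable = broadcast - 1
Range: 58.183.0.1 to 58.183.31.254


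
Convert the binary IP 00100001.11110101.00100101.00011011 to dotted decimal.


00100001 = 33
11110101 = 245
00100101 = 37
00011011 = 27
IP: 33.245.37.27


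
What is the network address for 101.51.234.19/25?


IP:   01100101.00110011.11101010.00010011
Mask: 11111111.11111111.11111111.10000000
AND operation:
Net:  01100101.00110011.11101010.00000000
Network: 101.51.234.0/25


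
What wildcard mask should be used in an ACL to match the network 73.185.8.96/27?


Subnet mask: 255.255.255.224
Wildcard = 255.255.255.255 - subnet mask
255 - 255 = 0
255 - 255 = 0
255 - 255 = 0
255 - 224 = 31
Wildcard: 0.0.0.31


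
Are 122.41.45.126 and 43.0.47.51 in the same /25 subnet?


Mask: 255.255.255.128
122.41.45.126 AND mask = 122.41.45.0
43.0.47.51 AND mask = 43.0.47.0
No, different subnets (122.41.45.0 vs 43.0.47.0)


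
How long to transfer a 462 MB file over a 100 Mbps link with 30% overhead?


Effective throughput = 100 * (1 - 30/100) = 70 Mbps
File size in Mb = 462 * 8 = 3696 Mb
Time = 3696 / 70
Time = 52.8 seconds


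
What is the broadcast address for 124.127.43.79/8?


Network: 124.0.0.0/8
Host bits = 24
Set all host bits to 1:
Broadcast: 124.255.255.255


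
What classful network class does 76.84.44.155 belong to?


First octet: 76
Binary: 01001100
0xxxxxxx -> Class A (1-126)
Class A, default mask 255.0.0.0 (/8)


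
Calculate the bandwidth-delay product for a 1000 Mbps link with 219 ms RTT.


BDP = bandwidth * RTT
= 1000 Mbps * 219 ms
= 1000 * 1e6 * 219 / 1000 bits
= 219000000 bits
= 27375000 bytes
= 26733.3984 KB
BDP = 219000000 bits (27375000 bytes)


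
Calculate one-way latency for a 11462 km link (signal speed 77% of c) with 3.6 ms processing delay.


Speed = 0.77 * 3e5 km/s = 231000 km/s
Propagation delay = 11462 / 231000 = 0.0496 s = 49.619 ms
Processing delay = 3.6 ms
Total one-way latency = 53.219 ms


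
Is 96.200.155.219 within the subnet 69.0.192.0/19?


Subnet network: 69.0.192.0
Test IP AND mask: 96.200.128.0
No, 96.200.155.219 is not in 69.0.192.0/19


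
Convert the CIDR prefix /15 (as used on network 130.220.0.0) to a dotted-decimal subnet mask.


/15 means 15 network bits, 17 host bits
Binary: 11111111111111100000000000000000
Mask: 255.254.0.0


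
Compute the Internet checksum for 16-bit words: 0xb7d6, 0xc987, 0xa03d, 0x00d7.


Sum all words (with carry folding):
+ 0xb7d6 = 0xb7d6
+ 0xc987 = 0x815e
+ 0xa03d = 0x219c
+ 0x00d7 = 0x2273
One's complement: ~0x2273
Checksum = 0xdd8c


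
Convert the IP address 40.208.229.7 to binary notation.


40 = 00101000
208 = 11010000
229 = 11100101
7 = 00000111
Binary: 00101000.11010000.11100101.00000111


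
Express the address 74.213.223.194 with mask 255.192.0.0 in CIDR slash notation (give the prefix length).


Binary: 11111111.11000000.00000000.00000000
Count leading 1s
Prefix: /10


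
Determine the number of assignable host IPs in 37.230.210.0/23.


Host bits = 32 - 23 = 9
Total addresses = 2^9 = 512
Usable = total - 2 (network and broadcast)
Usable hosts: 510


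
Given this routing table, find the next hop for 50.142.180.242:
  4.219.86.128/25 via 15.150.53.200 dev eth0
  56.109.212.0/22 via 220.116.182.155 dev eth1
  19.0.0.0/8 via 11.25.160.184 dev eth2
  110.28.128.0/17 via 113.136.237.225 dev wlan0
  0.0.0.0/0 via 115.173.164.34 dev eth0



Longest prefix match for 50.142.180.242:
  /25 4.219.86.128: no
  /22 56.109.212.0: no
  /8 19.0.0.0: no
  /17 110.28.128.0: no
  /0 0.0.0.0: MATCH
Selected: next-hop 115.173.164.34 via eth0 (matched /0)


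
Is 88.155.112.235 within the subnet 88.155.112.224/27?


Subnet network: 88.155.112.224
Test IP AND mask: 88.155.112.224
Yes, 88.155.112.235 is in 88.155.112.224/27


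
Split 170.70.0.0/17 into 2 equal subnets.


New prefix = 17 + 1 = 18
Each subnet has 16384 addresses
  170.70.0.0/18
  170.70.64.0/18
Subnets: 170.70.0.0/18, 170.70.64.0/18


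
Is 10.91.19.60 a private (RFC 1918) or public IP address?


RFC 1918 private ranges:
  10.0.0.0/8 (10.0.0.0 - 10.255.255.255)
  172.16.0.0/12 (172.16.0.0 - 172.31.255.255)
  192.168.0.0/16 (192.168.0.0 - 192.168.255.255)
Private (in 10.0.0.0/8)


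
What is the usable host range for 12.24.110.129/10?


Network: 12.0.0.0
Broadcast: 12.63.255.255
First usable = network + 1
Last usable = broadcast - 1
Range: 12.0.0.1 to 12.63.255.254
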